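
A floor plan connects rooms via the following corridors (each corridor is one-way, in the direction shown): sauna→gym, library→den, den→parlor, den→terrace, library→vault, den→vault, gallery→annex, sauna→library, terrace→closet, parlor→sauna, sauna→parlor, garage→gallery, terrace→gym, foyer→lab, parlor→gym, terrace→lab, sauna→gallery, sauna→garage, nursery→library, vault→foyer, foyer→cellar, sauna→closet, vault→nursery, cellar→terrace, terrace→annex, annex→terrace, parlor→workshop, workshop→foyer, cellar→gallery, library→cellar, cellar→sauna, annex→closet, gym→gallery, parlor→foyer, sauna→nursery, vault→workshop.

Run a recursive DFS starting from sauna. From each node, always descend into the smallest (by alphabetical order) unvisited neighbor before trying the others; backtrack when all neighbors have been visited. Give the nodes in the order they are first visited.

sauna -> closet -> gallery -> annex -> terrace -> gym -> lab -> garage -> library -> cellar -> den -> parlor -> foyer -> workshop -> vault -> nursery

Visit sauna
sauna → closet
sauna → gallery
gallery → annex
annex → terrace
terrace → gym
terrace → lab
sauna → garage
sauna → library
library → cellar
library → den
den → parlor
parlor → foyer
parlor → workshop
den → vault
vault → nursery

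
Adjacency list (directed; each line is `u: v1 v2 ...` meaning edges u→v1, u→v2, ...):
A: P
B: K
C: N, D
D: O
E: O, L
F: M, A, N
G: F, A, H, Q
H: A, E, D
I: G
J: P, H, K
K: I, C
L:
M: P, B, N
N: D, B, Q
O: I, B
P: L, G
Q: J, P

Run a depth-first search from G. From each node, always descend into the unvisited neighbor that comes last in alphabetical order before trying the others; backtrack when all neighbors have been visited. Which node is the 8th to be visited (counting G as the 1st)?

Visit G
G → Q
Q → P
P → L
Q → J
J → K
K → I
K → C
C → N
N → D
D → O
O → B
J → H
H → E
H → A
G → F
F → M

Visit order: G, Q, P, L, J, K, I, C, N, D, O, B, H, E, A, F, M

C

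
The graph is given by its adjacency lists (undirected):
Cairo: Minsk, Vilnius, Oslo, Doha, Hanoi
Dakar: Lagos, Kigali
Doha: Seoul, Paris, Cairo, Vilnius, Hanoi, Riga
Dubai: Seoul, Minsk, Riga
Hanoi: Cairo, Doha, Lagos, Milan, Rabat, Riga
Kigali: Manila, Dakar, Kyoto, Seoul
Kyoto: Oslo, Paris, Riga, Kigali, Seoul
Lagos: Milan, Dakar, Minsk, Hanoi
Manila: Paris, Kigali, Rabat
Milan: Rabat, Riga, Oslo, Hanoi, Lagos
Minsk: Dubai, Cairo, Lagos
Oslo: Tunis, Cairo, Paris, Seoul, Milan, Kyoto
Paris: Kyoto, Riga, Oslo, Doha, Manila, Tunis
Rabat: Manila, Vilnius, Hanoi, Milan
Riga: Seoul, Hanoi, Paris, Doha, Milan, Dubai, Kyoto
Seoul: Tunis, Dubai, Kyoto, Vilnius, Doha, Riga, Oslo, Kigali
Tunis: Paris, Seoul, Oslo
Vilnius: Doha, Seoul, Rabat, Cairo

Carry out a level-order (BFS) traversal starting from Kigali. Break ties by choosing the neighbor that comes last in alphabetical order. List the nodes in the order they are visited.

Visit Kigali; enqueue Seoul, Manila, Kyoto, Dakar → queue [Seoul, Manila, Kyoto, Dakar]
Visit Seoul; enqueue Vilnius, Tunis, Riga, Oslo, Dubai, Doha → queue [Manila, Kyoto, Dakar, Vilnius, Tunis, Riga, Oslo, Dubai, Doha]
Visit Manila; enqueue Rabat, Paris → queue [Kyoto, Dakar, Vilnius, Tunis, Riga, Oslo, Dubai, Doha, Rabat, Paris]
Visit Kyoto → queue [Dakar, Vilnius, Tunis, Riga, Oslo, Dubai, Doha, Rabat, Paris]
Visit Dakar; enqueue Lagos → queue [Vilnius, Tunis, Riga, Oslo, Dubai, Doha, Rabat, Paris, Lagos]
Visit Vilnius; enqueue Cairo → queue [Tunis, Riga, Oslo, Dubai, Doha, Rabat, Paris, Lagos, Cairo]
Visit Tunis → queue [Riga, Oslo, Dubai, Doha, Rabat, Paris, Lagos, Cairo]
Visit Riga; enqueue Milan, Hanoi → queue [Oslo, Dubai, Doha, Rabat, Paris, Lagos, Cairo, Milan, Hanoi]
Visit Oslo → queue [Dubai, Doha, Rabat, Paris, Lagos, Cairo, Milan, Hanoi]
Visit Dubai; enqueue Minsk → queue [Doha, Rabat, Paris, Lagos, Cairo, Milan, Hanoi, Minsk]
Visit Doha → queue [Rabat, Paris, Lagos, Cairo, Milan, Hanoi, Minsk]
Visit Rabat → queue [Paris, Lagos, Cairo, Milan, Hanoi, Minsk]
Visit Paris → queue [Lagos, Cairo, Milan, Hanoi, Minsk]
Visit Lagos → queue [Cairo, Milan, Hanoi, Minsk]
Visit Cairo → queue [Milan, Hanoi, Minsk]
Visit Milan → queue [Hanoi, Minsk]
Visit Hanoi → queue [Minsk]
Visit Minsk → queue []

Kigali Seoul Manila Kyoto Dakar Vilnius Tunis Riga Oslo Dubai Doha Rabat Paris Lagos Cairo Milan Hanoi Minsk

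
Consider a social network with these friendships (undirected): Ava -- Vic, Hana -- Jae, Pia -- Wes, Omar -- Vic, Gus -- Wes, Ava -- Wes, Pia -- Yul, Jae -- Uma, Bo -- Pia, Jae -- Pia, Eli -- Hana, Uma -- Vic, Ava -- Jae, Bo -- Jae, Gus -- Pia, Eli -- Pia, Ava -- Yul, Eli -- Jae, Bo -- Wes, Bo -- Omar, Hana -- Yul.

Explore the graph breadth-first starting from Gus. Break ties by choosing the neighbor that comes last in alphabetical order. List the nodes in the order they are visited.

Gus, Wes, Pia, Bo, Ava, Yul, Jae, Eli, Omar, Vic, Hana, Uma

Visit Gus; enqueue Wes, Pia → queue [Wes, Pia]
Visit Wes; enqueue Bo, Ava → queue [Pia, Bo, Ava]
Visit Pia; enqueue Yul, Jae, Eli → queue [Bo, Ava, Yul, Jae, Eli]
Visit Bo; enqueue Omar → queue [Ava, Yul, Jae, Eli, Omar]
Visit Ava; enqueue Vic → queue [Yul, Jae, Eli, Omar, Vic]
Visit Yul; enqueue Hana → queue [Jae, Eli, Omar, Vic, Hana]
Visit Jae; enqueue Uma → queue [Eli, Omar, Vic, Hana, Uma]
Visit Eli → queue [Omar, Vic, Hana, Uma]
Visit Omar → queue [Vic, Hana, Uma]
Visit Vic → queue [Hana, Uma]
Visit Hana → queue [Uma]
Visit Uma → queue []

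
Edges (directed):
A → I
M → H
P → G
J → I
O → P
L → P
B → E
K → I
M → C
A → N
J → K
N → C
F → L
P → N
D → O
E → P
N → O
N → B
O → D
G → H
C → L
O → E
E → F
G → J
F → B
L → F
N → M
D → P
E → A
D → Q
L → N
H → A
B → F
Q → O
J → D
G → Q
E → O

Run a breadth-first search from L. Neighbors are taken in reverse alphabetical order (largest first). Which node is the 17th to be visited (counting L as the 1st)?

Visit L; enqueue P, N, F → queue [P, N, F]
Visit P; enqueue G → queue [N, F, G]
Visit N; enqueue O, M, C, B → queue [F, G, O, M, C, B]
Visit F → queue [G, O, M, C, B]
Visit G; enqueue Q, J, H → queue [O, M, C, B, Q, J, H]
Visit O; enqueue E, D → queue [M, C, B, Q, J, H, E, D]
Visit M → queue [C, B, Q, J, H, E, D]
Visit C → queue [B, Q, J, H, E, D]
Visit B → queue [Q, J, H, E, D]
Visit Q → queue [J, H, E, D]
Visit J; enqueue K, I → queue [H, E, D, K, I]
Visit H; enqueue A → queue [E, D, K, I, A]
Visit E → queue [D, K, I, A]
Visit D → queue [K, I, A]
Visit K → queue [I, A]
Visit I → queue [A]
Visit A → queue []

Visit order: L, P, N, F, G, O, M, C, B, Q, J, H, E, D, K, I, A

A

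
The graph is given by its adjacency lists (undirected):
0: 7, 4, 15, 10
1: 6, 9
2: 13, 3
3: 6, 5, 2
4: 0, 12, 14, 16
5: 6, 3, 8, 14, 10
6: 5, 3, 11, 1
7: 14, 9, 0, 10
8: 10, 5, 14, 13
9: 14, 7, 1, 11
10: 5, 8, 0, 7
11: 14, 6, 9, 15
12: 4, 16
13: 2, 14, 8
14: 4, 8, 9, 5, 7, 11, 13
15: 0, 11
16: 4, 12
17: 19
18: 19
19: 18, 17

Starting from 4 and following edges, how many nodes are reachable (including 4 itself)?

17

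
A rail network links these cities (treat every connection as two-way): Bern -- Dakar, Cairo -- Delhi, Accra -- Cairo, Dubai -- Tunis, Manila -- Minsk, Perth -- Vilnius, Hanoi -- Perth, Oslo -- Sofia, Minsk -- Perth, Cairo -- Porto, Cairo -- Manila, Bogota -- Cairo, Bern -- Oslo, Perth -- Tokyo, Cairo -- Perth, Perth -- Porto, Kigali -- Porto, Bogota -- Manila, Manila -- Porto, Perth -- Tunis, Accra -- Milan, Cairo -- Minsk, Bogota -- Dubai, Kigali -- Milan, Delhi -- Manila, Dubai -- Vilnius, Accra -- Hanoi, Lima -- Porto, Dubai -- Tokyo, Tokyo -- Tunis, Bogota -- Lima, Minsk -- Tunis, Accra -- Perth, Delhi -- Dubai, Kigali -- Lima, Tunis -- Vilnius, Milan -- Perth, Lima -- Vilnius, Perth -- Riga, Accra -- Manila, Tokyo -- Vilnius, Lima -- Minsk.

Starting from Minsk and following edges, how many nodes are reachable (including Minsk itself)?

17

BFS from Minsk visits: Minsk, Cairo, Lima, Manila, Perth, Tunis, Accra, Bogota, Delhi, Porto, Kigali, Vilnius, Hanoi, Milan, Riga, Tokyo, Dubai
Reachable nodes: 17 of 21 total.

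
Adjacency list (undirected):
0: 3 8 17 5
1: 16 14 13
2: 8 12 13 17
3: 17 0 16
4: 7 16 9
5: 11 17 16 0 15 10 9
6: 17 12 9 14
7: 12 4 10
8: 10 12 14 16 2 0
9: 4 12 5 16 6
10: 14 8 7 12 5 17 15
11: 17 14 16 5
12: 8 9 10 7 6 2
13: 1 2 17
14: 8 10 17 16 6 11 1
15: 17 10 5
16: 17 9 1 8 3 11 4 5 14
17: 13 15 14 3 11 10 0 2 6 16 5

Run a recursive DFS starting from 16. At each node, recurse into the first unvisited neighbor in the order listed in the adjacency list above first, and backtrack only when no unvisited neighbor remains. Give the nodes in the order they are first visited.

16 -> 17 -> 13 -> 1 -> 14 -> 8 -> 10 -> 7 -> 12 -> 9 -> 4 -> 5 -> 11 -> 0 -> 3 -> 15 -> 6 -> 2

Visit 16
16 → 17
17 → 13
13 → 1
1 → 14
14 → 8
8 → 10
10 → 7
7 → 12
12 → 9
9 → 4
9 → 5
5 → 11
5 → 0
0 → 3
5 → 15
9 → 6
12 → 2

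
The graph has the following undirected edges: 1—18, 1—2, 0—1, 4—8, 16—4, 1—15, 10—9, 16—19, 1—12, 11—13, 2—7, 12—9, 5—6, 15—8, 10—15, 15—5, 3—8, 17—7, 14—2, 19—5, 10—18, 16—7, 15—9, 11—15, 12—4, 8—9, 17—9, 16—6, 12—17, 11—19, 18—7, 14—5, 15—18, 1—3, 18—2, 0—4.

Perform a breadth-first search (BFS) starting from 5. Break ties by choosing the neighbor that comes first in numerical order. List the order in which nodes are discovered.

Visit 5; enqueue 6, 14, 15, 19 → queue [6, 14, 15, 19]
Visit 6; enqueue 16 → queue [14, 15, 19, 16]
Visit 14; enqueue 2 → queue [15, 19, 16, 2]
Visit 15; enqueue 1, 8, 9, 10, 11, 18 → queue [19, 16, 2, 1, 8, 9, 10, 11, 18]
Visit 19 → queue [16, 2, 1, 8, 9, 10, 11, 18]
Visit 16; enqueue 4, 7 → queue [2, 1, 8, 9, 10, 11, 18, 4, 7]
Visit 2 → queue [1, 8, 9, 10, 11, 18, 4, 7]
Visit 1; enqueue 0, 3, 12 → queue [8, 9, 10, 11, 18, 4, 7, 0, 3, 12]
Visit 8 → queue [9, 10, 11, 18, 4, 7, 0, 3, 12]
Visit 9; enqueue 17 → queue [10, 11, 18, 4, 7, 0, 3, 12, 17]
Visit 10 → queue [11, 18, 4, 7, 0, 3, 12, 17]
Visit 11; enqueue 13 → queue [18, 4, 7, 0, 3, 12, 17, 13]
Visit 18 → queue [4, 7, 0, 3, 12, 17, 13]
Visit 4 → queue [7, 0, 3, 12, 17, 13]
Visit 7 → queue [0, 3, 12, 17, 13]
Visit 0 → queue [3, 12, 17, 13]
Visit 3 → queue [12, 17, 13]
Visit 12 → queue [17, 13]
Visit 17 → queue [13]
Visit 13 → queue []

5, 6, 14, 15, 19, 16, 2, 1, 8, 9, 10, 11, 18, 4, 7, 0, 3, 12, 17, 13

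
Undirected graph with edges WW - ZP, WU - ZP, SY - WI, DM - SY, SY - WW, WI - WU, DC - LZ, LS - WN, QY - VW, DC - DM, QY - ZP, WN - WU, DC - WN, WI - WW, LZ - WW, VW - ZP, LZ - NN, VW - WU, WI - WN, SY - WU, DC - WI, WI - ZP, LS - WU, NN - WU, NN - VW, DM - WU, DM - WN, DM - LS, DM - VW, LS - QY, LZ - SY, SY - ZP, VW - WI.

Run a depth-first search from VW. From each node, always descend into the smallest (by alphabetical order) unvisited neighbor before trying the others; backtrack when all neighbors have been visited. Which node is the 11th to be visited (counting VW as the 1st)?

WI

Visit VW
VW → DM
DM → DC
DC → LZ
LZ → NN
NN → WU
WU → LS
LS → QY
QY → ZP
ZP → SY
SY → WI
WI → WN
WI → WW

Visit order: VW, DM, DC, LZ, NN, WU, LS, QY, ZP, SY, WI, WN, WW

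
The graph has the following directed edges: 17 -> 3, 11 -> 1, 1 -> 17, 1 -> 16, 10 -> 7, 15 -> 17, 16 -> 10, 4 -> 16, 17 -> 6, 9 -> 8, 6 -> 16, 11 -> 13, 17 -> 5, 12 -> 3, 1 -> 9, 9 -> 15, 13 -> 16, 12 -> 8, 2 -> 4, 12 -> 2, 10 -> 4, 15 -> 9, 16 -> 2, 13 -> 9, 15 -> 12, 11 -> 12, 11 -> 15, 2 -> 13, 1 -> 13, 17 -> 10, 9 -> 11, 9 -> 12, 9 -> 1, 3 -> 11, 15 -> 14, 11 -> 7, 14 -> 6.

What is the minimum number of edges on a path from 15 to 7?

3

Level 0: 15
Level 1: 9, 12, 14, 17
Level 2: 1, 2, 3, 5, 6, 8, 10, 11
Level 3: 4, 7, 13, 16
7 first appears at level 3.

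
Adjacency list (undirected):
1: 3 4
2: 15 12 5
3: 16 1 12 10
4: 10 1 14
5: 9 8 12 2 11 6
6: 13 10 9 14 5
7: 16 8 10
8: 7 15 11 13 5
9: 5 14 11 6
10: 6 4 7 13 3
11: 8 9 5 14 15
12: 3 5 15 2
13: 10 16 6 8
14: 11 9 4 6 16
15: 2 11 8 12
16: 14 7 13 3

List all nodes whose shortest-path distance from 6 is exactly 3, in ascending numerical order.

1, 15

Level 0: 6
Level 1: 5, 9, 10, 13, 14
Level 2: 2, 3, 4, 7, 8, 11, 12, 16
Level 3: 1, 15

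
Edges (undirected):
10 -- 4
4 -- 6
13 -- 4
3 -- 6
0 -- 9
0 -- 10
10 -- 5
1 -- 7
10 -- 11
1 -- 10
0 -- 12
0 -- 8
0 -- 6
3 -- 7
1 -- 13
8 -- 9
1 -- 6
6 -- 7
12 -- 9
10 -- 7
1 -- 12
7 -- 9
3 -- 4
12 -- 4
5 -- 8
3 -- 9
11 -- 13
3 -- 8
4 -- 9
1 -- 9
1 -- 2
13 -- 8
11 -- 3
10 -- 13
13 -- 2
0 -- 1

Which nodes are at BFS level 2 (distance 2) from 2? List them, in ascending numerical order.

0, 4, 6, 7, 8, 9, 10, 11, 12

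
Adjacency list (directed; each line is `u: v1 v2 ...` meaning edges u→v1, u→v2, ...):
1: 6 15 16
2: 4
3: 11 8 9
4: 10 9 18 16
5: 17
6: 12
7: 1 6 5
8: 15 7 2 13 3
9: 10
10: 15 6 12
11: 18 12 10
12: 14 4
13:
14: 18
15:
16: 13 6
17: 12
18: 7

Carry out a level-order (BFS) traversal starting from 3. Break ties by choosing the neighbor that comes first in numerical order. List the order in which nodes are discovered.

3 -> 8 -> 9 -> 11 -> 2 -> 7 -> 13 -> 15 -> 10 -> 12 -> 18 -> 4 -> 1 -> 5 -> 6 -> 14 -> 16 -> 17

Visit 3; enqueue 8, 9, 11 → queue [8, 9, 11]
Visit 8; enqueue 2, 7, 13, 15 → queue [9, 11, 2, 7, 13, 15]
Visit 9; enqueue 10 → queue [11, 2, 7, 13, 15, 10]
Visit 11; enqueue 12, 18 → queue [2, 7, 13, 15, 10, 12, 18]
Visit 2; enqueue 4 → queue [7, 13, 15, 10, 12, 18, 4]
Visit 7; enqueue 1, 5, 6 → queue [13, 15, 10, 12, 18, 4, 1, 5, 6]
Visit 13 → queue [15, 10, 12, 18, 4, 1, 5, 6]
Visit 15 → queue [10, 12, 18, 4, 1, 5, 6]
Visit 10 → queue [12, 18, 4, 1, 5, 6]
Visit 12; enqueue 14 → queue [18, 4, 1, 5, 6, 14]
Visit 18 → queue [4, 1, 5, 6, 14]
Visit 4; enqueue 16 → queue [1, 5, 6, 14, 16]
Visit 1 → queue [5, 6, 14, 16]
Visit 5; enqueue 17 → queue [6, 14, 16, 17]
Visit 6 → queue [14, 16, 17]
Visit 14 → queue [16, 17]
Visit 16 → queue [17]
Visit 17 → queue []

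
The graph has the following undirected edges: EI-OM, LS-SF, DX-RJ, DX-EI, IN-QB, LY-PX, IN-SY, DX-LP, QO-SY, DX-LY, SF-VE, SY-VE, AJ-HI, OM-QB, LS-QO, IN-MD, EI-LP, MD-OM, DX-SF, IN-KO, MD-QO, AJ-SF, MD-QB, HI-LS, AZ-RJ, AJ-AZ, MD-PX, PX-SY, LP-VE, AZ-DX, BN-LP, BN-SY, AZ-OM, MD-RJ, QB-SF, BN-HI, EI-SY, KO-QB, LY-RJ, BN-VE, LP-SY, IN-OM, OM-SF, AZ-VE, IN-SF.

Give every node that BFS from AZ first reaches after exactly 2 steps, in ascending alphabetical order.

BN, EI, HI, IN, LP, LY, MD, QB, SF, SY

Level 0: AZ
Level 1: AJ, DX, OM, RJ, VE
Level 2: BN, EI, HI, IN, LP, LY, MD, QB, SF, SY
Level 3: KO, LS, PX, QO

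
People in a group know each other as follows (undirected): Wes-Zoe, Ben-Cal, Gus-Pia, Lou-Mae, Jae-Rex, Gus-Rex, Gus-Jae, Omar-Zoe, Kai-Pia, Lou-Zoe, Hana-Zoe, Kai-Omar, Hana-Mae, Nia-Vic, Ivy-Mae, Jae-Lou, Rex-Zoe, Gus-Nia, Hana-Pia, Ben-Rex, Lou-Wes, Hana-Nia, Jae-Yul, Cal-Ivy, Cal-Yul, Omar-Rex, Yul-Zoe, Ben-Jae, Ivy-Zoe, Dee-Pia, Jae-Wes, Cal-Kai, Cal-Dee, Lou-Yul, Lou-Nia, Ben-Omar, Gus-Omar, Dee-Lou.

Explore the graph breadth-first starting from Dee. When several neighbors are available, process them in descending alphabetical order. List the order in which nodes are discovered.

Visit Dee; enqueue Pia, Lou, Cal → queue [Pia, Lou, Cal]
Visit Pia; enqueue Kai, Hana, Gus → queue [Lou, Cal, Kai, Hana, Gus]
Visit Lou; enqueue Zoe, Yul, Wes, Nia, Mae, Jae → queue [Cal, Kai, Hana, Gus, Zoe, Yul, Wes, Nia, Mae, Jae]
Visit Cal; enqueue Ivy, Ben → queue [Kai, Hana, Gus, Zoe, Yul, Wes, Nia, Mae, Jae, Ivy, Ben]
Visit Kai; enqueue Omar → queue [Hana, Gus, Zoe, Yul, Wes, Nia, Mae, Jae, Ivy, Ben, Omar]
Visit Hana → queue [Gus, Zoe, Yul, Wes, Nia, Mae, Jae, Ivy, Ben, Omar]
Visit Gus; enqueue Rex → queue [Zoe, Yul, Wes, Nia, Mae, Jae, Ivy, Ben, Omar, Rex]
Visit Zoe → queue [Yul, Wes, Nia, Mae, Jae, Ivy, Ben, Omar, Rex]
Visit Yul → queue [Wes, Nia, Mae, Jae, Ivy, Ben, Omar, Rex]
Visit Wes → queue [Nia, Mae, Jae, Ivy, Ben, Omar, Rex]
Visit Nia; enqueue Vic → queue [Mae, Jae, Ivy, Ben, Omar, Rex, Vic]
Visit Mae → queue [Jae, Ivy, Ben, Omar, Rex, Vic]
Visit Jae → queue [Ivy, Ben, Omar, Rex, Vic]
Visit Ivy → queue [Ben, Omar, Rex, Vic]
Visit Ben → queue [Omar, Rex, Vic]
Visit Omar → queue [Rex, Vic]
Visit Rex → queue [Vic]
Visit Vic → queue []

Dee Pia Lou Cal Kai Hana Gus Zoe Yul Wes Nia Mae Jae Ivy Ben Omar Rex Vic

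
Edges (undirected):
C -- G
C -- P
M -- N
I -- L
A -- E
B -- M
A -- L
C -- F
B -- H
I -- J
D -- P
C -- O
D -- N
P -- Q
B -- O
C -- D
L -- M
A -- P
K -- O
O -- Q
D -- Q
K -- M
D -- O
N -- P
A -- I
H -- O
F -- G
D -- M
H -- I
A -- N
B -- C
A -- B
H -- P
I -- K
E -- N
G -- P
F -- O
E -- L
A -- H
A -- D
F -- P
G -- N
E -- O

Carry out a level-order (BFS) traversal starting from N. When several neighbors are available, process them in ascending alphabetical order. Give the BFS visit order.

N A D E G M P B H I L C O Q F K J

Visit N; enqueue A, D, E, G, M, P → queue [A, D, E, G, M, P]
Visit A; enqueue B, H, I, L → queue [D, E, G, M, P, B, H, I, L]
Visit D; enqueue C, O, Q → queue [E, G, M, P, B, H, I, L, C, O, Q]
Visit E → queue [G, M, P, B, H, I, L, C, O, Q]
Visit G; enqueue F → queue [M, P, B, H, I, L, C, O, Q, F]
Visit M; enqueue K → queue [P, B, H, I, L, C, O, Q, F, K]
Visit P → queue [B, H, I, L, C, O, Q, F, K]
Visit B → queue [H, I, L, C, O, Q, F, K]
Visit H → queue [I, L, C, O, Q, F, K]
Visit I; enqueue J → queue [L, C, O, Q, F, K, J]
Visit L → queue [C, O, Q, F, K, J]
Visit C → queue [O, Q, F, K, J]
Visit O → queue [Q, F, K, J]
Visit Q → queue [F, K, J]
Visit F → queue [K, J]
Visit K → queue [J]
Visit J → queue []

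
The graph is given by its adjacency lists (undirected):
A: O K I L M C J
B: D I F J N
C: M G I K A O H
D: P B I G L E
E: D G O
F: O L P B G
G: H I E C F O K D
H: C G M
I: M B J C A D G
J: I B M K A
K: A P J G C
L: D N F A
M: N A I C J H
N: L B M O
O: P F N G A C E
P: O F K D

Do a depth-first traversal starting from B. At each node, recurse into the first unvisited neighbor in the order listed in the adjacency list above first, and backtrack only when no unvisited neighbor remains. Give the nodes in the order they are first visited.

Visit B
B → D
D → P
P → O
O → F
F → L
L → N
N → M
M → A
A → K
K → J
J → I
I → C
C → G
G → H
G → E

B, D, P, O, F, L, N, M, A, K, J, I, C, G, H, E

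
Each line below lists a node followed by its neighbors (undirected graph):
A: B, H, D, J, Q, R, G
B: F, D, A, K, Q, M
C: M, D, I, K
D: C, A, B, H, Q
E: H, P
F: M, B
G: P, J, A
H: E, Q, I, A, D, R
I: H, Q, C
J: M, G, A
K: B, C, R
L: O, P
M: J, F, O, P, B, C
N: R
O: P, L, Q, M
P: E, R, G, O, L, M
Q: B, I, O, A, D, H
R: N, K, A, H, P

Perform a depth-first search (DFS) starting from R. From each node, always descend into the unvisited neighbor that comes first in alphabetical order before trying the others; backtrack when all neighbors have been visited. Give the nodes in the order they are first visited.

R, A, B, D, C, I, H, E, P, G, J, M, F, O, L, Q, K, N

Visit R
R → A
A → B
B → D
D → C
C → I
I → H
H → E
E → P
P → G
G → J
J → M
M → F
M → O
O → L
O → Q
C → K
R → N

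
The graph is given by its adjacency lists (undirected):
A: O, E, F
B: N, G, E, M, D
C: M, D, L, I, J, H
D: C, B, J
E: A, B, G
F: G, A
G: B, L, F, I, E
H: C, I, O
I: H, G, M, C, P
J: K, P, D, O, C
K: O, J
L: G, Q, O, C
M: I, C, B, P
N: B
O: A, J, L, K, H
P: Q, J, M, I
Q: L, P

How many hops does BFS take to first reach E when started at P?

3

Level 0: P
Level 1: I, J, M, Q
Level 2: B, C, D, G, H, K, L, O
Level 3: A, E, F, N
E first appears at level 3.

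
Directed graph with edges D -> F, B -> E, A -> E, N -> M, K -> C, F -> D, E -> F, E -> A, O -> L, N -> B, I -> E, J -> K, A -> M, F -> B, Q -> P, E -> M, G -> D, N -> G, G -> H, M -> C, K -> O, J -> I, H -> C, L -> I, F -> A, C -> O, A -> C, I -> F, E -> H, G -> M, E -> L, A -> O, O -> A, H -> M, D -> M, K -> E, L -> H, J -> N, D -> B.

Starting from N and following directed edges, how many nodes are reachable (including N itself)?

BFS from N visits: N, B, G, M, E, D, H, C, A, F, L, O, I
Reachable nodes: 13 of 17 total.

13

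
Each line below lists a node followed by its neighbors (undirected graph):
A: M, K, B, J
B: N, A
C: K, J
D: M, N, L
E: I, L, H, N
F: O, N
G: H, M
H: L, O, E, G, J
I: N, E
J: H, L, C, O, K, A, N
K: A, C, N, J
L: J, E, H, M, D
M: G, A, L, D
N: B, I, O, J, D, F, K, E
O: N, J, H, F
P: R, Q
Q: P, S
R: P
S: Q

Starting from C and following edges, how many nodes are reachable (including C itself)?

15

BFS from C visits: C, K, J, A, N, H, L, O, M, B, I, D, F, E, G
Reachable nodes: 15 of 19 total.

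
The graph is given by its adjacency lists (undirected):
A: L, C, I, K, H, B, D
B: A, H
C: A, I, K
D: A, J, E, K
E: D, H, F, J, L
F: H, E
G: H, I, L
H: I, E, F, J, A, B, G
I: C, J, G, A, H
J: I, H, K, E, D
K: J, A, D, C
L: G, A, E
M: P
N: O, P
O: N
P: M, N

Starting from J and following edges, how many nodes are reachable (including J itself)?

12

BFS from J visits: J, I, H, K, E, D, C, G, A, F, B, L
Reachable nodes: 12 of 16 total.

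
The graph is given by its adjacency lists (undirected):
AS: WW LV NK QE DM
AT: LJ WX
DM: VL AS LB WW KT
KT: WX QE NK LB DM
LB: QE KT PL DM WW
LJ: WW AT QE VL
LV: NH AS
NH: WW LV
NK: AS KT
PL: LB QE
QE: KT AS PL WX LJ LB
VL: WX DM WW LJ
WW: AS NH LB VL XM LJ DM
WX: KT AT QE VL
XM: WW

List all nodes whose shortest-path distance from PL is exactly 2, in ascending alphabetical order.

AS, DM, KT, LJ, WW, WX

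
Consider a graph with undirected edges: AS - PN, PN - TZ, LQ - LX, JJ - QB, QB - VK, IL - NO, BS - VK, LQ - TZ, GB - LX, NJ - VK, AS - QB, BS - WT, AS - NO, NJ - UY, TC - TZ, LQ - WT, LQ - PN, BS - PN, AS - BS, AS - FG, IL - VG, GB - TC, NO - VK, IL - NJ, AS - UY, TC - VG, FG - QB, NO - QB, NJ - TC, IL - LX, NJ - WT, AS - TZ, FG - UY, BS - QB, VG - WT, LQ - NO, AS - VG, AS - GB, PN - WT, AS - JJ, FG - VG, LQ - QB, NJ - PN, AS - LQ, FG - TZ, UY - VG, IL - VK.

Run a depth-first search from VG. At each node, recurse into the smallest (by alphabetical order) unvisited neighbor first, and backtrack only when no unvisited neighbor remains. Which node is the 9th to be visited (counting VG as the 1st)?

NJ

Visit VG
VG → AS
AS → BS
BS → PN
PN → LQ
LQ → LX
LX → GB
GB → TC
TC → NJ
NJ → IL
IL → NO
NO → QB
QB → FG
FG → TZ
FG → UY
QB → JJ
QB → VK
NJ → WT

Visit order: VG, AS, BS, PN, LQ, LX, GB, TC, NJ, IL, NO, QB, FG, TZ, UY, JJ, VK, WT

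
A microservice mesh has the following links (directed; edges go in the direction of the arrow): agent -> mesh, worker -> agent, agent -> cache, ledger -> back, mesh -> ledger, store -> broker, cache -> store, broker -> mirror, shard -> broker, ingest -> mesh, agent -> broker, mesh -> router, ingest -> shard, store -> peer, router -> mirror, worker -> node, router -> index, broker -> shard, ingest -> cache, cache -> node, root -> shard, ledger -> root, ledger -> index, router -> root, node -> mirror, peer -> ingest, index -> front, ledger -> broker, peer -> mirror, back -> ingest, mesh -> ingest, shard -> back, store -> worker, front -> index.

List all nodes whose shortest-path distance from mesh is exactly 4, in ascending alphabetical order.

peer, worker

Level 0: mesh
Level 1: ingest, ledger, router
Level 2: back, broker, cache, index, mirror, root, shard
Level 3: front, node, store
Level 4: peer, worker
Level 5: agent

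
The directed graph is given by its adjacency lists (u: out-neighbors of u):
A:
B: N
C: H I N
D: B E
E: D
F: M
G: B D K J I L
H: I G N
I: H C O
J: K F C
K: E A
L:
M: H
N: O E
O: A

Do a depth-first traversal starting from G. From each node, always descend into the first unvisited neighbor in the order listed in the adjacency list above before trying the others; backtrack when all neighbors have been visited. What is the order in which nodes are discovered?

G, B, N, O, A, E, D, K, J, F, M, H, I, C, L

Visit G
G → B
B → N
N → O
O → A
N → E
E → D
G → K
G → J
J → F
F → M
M → H
H → I
I → C
G → L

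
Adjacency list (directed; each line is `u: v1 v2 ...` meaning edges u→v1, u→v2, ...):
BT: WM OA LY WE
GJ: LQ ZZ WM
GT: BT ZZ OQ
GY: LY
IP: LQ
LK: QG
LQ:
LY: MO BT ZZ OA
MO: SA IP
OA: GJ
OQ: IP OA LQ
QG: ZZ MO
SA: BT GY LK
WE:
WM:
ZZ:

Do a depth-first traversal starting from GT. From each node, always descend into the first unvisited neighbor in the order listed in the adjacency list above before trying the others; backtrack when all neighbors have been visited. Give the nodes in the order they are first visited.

Visit GT
GT → BT
BT → WM
BT → OA
OA → GJ
GJ → LQ
GJ → ZZ
BT → LY
LY → MO
MO → SA
SA → GY
SA → LK
LK → QG
MO → IP
BT → WE
GT → OQ

GT BT WM OA GJ LQ ZZ LY MO SA GY LK QG IP WE OQ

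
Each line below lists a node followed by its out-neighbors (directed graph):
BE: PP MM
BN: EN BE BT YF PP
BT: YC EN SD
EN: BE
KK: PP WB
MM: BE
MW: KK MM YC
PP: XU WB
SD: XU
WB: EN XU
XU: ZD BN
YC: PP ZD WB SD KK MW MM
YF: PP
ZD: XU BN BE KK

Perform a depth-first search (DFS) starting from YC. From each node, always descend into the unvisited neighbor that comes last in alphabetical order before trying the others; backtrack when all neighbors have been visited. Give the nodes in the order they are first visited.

Visit YC
YC → ZD
ZD → XU
XU → BN
BN → YF
YF → PP
PP → WB
WB → EN
EN → BE
BE → MM
BN → BT
BT → SD
ZD → KK
YC → MW

YC, ZD, XU, BN, YF, PP, WB, EN, BE, MM, BT, SD, KK, MW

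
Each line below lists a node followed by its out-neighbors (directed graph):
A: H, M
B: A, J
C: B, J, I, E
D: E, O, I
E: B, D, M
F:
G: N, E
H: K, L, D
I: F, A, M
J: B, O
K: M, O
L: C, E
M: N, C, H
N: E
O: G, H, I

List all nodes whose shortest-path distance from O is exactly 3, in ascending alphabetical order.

B, C

Level 0: O
Level 1: G, H, I
Level 2: A, D, E, F, K, L, M, N
Level 3: B, C
Level 4: J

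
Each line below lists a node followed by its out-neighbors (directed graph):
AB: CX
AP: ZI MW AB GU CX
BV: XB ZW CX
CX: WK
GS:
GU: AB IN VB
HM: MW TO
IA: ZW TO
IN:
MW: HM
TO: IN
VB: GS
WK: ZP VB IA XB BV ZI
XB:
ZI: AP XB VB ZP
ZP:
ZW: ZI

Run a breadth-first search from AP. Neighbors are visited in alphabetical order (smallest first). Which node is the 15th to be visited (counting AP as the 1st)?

Visit AP; enqueue AB, CX, GU, MW, ZI → queue [AB, CX, GU, MW, ZI]
Visit AB → queue [CX, GU, MW, ZI]
Visit CX; enqueue WK → queue [GU, MW, ZI, WK]
Visit GU; enqueue IN, VB → queue [MW, ZI, WK, IN, VB]
Visit MW; enqueue HM → queue [ZI, WK, IN, VB, HM]
Visit ZI; enqueue XB, ZP → queue [WK, IN, VB, HM, XB, ZP]
Visit WK; enqueue BV, IA → queue [IN, VB, HM, XB, ZP, BV, IA]
Visit IN → queue [VB, HM, XB, ZP, BV, IA]
Visit VB; enqueue GS → queue [HM, XB, ZP, BV, IA, GS]
Visit HM; enqueue TO → queue [XB, ZP, BV, IA, GS, TO]
Visit XB → queue [ZP, BV, IA, GS, TO]
Visit ZP → queue [BV, IA, GS, TO]
Visit BV; enqueue ZW → queue [IA, GS, TO, ZW]
Visit IA → queue [GS, TO, ZW]
Visit GS → queue [TO, ZW]
Visit TO → queue [ZW]
Visit ZW → queue []

Visit order: AP, AB, CX, GU, MW, ZI, WK, IN, VB, HM, XB, ZP, BV, IA, GS, TO, ZW

GS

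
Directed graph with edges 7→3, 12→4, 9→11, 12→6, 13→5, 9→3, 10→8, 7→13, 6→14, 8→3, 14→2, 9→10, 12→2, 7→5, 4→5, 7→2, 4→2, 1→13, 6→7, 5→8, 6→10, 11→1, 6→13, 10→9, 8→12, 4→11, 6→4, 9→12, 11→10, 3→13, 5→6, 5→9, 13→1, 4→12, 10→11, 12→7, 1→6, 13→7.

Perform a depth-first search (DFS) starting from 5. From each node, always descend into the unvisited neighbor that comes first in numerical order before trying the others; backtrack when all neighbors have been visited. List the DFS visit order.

5 → 6 → 4 → 2 → 11 → 1 → 13 → 7 → 3 → 10 → 8 → 12 → 9 → 14

Visit 5
5 → 6
6 → 4
4 → 2
4 → 11
11 → 1
1 → 13
13 → 7
7 → 3
11 → 10
10 → 8
8 → 12
10 → 9
6 → 14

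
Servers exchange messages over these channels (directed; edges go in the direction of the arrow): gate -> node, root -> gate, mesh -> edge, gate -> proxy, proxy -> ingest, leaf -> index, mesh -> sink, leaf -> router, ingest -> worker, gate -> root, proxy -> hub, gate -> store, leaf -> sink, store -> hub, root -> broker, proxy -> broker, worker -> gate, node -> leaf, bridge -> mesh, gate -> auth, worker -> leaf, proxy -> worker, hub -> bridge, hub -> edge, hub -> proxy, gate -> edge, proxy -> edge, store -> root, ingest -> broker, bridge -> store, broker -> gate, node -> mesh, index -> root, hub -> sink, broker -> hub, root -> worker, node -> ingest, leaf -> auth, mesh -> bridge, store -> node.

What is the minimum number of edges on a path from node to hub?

3

Level 0: node
Level 1: ingest, leaf, mesh
Level 2: auth, bridge, broker, edge, index, router, sink, worker
Level 3: gate, hub, root, store
Level 4: proxy
hub first appears at level 3.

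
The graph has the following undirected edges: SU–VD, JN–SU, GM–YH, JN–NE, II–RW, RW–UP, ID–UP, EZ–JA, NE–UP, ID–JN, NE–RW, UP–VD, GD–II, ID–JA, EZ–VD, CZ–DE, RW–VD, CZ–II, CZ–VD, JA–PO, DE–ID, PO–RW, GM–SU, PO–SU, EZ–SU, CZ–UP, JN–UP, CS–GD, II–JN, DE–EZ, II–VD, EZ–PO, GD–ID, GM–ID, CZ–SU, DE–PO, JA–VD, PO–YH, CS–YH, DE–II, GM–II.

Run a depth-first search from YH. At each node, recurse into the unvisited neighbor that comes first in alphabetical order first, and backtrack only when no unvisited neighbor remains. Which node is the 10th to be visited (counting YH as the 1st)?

EZ

Visit YH
YH → CS
CS → GD
GD → ID
ID → DE
DE → CZ
CZ → II
II → GM
GM → SU
SU → EZ
EZ → JA
JA → PO
PO → RW
RW → NE
NE → JN
JN → UP
UP → VD

Visit order: YH, CS, GD, ID, DE, CZ, II, GM, SU, EZ, JA, PO, RW, NE, JN, UP, VD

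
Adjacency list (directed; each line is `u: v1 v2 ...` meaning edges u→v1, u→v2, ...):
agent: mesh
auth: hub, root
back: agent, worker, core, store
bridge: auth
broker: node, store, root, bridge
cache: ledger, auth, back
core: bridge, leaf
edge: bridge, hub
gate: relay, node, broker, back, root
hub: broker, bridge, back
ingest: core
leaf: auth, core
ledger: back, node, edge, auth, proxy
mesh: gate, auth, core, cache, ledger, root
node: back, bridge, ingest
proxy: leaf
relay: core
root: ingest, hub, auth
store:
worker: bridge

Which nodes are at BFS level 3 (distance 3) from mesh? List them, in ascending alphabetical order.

Level 0: mesh
Level 1: auth, cache, core, gate, ledger, root
Level 2: back, bridge, broker, edge, hub, ingest, leaf, node, proxy, relay
Level 3: agent, store, worker

agent, store, worker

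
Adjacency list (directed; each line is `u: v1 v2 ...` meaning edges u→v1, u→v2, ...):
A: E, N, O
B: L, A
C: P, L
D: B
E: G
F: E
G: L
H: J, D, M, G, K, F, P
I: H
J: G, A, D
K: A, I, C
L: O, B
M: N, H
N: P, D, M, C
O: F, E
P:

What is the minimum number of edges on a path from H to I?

2

Level 0: H
Level 1: D, F, G, J, K, M, P
Level 2: A, B, C, E, I, L, N
Level 3: O
I first appears at level 2.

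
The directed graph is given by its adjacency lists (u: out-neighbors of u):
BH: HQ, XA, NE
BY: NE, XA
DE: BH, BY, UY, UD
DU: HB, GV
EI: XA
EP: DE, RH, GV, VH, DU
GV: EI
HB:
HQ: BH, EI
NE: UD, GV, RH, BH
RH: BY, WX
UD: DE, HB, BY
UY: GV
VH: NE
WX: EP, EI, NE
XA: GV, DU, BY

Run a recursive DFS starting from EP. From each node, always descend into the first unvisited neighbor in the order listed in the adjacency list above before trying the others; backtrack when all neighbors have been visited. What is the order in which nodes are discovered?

EP -> DE -> BH -> HQ -> EI -> XA -> GV -> DU -> HB -> BY -> NE -> UD -> RH -> WX -> UY -> VH

Visit EP
EP → DE
DE → BH
BH → HQ
HQ → EI
EI → XA
XA → GV
XA → DU
DU → HB
XA → BY
BY → NE
NE → UD
NE → RH
RH → WX
DE → UY
EP → VH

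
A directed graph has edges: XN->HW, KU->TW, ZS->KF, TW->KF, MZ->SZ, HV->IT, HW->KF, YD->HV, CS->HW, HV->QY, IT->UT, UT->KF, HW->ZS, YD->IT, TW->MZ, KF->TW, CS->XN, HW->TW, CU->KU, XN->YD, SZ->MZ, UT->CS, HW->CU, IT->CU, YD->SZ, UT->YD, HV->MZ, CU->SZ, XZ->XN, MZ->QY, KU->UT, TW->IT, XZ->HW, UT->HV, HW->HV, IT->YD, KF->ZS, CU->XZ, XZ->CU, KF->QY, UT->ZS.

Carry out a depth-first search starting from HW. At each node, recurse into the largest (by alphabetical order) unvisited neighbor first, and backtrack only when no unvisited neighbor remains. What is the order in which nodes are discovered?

HW, ZS, KF, TW, MZ, SZ, QY, IT, YD, HV, UT, CS, XN, CU, XZ, KU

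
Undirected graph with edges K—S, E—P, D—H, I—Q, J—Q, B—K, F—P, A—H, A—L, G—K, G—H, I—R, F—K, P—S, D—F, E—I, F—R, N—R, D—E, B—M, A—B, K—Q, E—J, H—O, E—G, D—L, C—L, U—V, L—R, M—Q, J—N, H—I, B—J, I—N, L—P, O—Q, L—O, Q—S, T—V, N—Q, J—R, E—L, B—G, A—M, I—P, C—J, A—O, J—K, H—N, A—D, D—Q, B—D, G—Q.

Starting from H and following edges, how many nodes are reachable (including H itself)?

19

BFS from H visits: H, O, N, I, G, D, A, Q, L, R, J, P, E, K, B, F, M, S, C
Reachable nodes: 19 of 22 total.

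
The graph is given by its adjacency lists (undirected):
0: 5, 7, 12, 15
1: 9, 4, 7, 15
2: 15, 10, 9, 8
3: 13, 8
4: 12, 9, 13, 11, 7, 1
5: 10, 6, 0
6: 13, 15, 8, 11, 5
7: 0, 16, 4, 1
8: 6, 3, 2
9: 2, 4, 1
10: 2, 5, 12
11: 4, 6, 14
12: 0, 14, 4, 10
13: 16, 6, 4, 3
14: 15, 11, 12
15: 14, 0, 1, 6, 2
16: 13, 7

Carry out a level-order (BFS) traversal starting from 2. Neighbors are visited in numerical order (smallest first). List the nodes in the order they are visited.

2 8 9 10 15 3 6 1 4 5 12 0 14 13 11 7 16

Visit 2; enqueue 8, 9, 10, 15 → queue [8, 9, 10, 15]
Visit 8; enqueue 3, 6 → queue [9, 10, 15, 3, 6]
Visit 9; enqueue 1, 4 → queue [10, 15, 3, 6, 1, 4]
Visit 10; enqueue 5, 12 → queue [15, 3, 6, 1, 4, 5, 12]
Visit 15; enqueue 0, 14 → queue [3, 6, 1, 4, 5, 12, 0, 14]
Visit 3; enqueue 13 → queue [6, 1, 4, 5, 12, 0, 14, 13]
Visit 6; enqueue 11 → queue [1, 4, 5, 12, 0, 14, 13, 11]
Visit 1; enqueue 7 → queue [4, 5, 12, 0, 14, 13, 11, 7]
Visit 4 → queue [5, 12, 0, 14, 13, 11, 7]
Visit 5 → queue [12, 0, 14, 13, 11, 7]
Visit 12 → queue [0, 14, 13, 11, 7]
Visit 0 → queue [14, 13, 11, 7]
Visit 14 → queue [13, 11, 7]
Visit 13; enqueue 16 → queue [11, 7, 16]
Visit 11 → queue [7, 16]
Visit 7 → queue [16]
Visit 16 → queue []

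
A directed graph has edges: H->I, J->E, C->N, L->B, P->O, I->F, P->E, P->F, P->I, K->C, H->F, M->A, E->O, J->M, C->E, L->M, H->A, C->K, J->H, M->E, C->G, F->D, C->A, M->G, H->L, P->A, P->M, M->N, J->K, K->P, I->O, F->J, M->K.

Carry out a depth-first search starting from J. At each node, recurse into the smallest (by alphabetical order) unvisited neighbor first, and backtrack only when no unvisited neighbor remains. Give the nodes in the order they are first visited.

J E O H A F D I L B M G K C N P

Visit J
J → E
E → O
J → H
H → A
H → F
F → D
H → I
H → L
L → B
L → M
M → G
M → K
K → C
C → N
K → P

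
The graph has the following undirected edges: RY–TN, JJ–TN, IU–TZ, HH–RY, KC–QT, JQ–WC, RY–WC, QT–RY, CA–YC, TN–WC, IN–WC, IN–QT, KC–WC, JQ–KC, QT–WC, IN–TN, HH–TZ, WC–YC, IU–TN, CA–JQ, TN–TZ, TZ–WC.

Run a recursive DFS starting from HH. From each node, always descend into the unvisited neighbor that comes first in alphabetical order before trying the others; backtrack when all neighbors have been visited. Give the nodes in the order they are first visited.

Visit HH
HH → RY
RY → QT
QT → IN
IN → TN
TN → IU
IU → TZ
TZ → WC
WC → JQ
JQ → CA
CA → YC
JQ → KC
TN → JJ

HH → RY → QT → IN → TN → IU → TZ → WC → JQ → CA → YC → KC → JJ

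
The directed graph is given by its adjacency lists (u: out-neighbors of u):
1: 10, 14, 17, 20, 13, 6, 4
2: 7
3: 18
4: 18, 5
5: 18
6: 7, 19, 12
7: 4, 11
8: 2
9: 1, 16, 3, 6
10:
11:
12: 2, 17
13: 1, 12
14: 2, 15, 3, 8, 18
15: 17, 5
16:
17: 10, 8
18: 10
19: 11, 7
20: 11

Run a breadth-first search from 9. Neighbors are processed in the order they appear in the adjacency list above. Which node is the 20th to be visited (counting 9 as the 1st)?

Visit 9; enqueue 1, 16, 3, 6 → queue [1, 16, 3, 6]
Visit 1; enqueue 10, 14, 17, 20, 13, 4 → queue [16, 3, 6, 10, 14, 17, 20, 13, 4]
Visit 16 → queue [3, 6, 10, 14, 17, 20, 13, 4]
Visit 3; enqueue 18 → queue [6, 10, 14, 17, 20, 13, 4, 18]
Visit 6; enqueue 7, 19, 12 → queue [10, 14, 17, 20, 13, 4, 18, 7, 19, 12]
Visit 10 → queue [14, 17, 20, 13, 4, 18, 7, 19, 12]
Visit 14; enqueue 2, 15, 8 → queue [17, 20, 13, 4, 18, 7, 19, 12, 2, 15, 8]
Visit 17 → queue [20, 13, 4, 18, 7, 19, 12, 2, 15, 8]
Visit 20; enqueue 11 → queue [13, 4, 18, 7, 19, 12, 2, 15, 8, 11]
Visit 13 → queue [4, 18, 7, 19, 12, 2, 15, 8, 11]
Visit 4; enqueue 5 → queue [18, 7, 19, 12, 2, 15, 8, 11, 5]
Visit 18 → queue [7, 19, 12, 2, 15, 8, 11, 5]
Visit 7 → queue [19, 12, 2, 15, 8, 11, 5]
Visit 19 → queue [12, 2, 15, 8, 11, 5]
Visit 12 → queue [2, 15, 8, 11, 5]
Visit 2 → queue [15, 8, 11, 5]
Visit 15 → queue [8, 11, 5]
Visit 8 → queue [11, 5]
Visit 11 → queue [5]
Visit 5 → queue []

Visit order: 9, 1, 16, 3, 6, 10, 14, 17, 20, 13, 4, 18, 7, 19, 12, 2, 15, 8, 11, 5

5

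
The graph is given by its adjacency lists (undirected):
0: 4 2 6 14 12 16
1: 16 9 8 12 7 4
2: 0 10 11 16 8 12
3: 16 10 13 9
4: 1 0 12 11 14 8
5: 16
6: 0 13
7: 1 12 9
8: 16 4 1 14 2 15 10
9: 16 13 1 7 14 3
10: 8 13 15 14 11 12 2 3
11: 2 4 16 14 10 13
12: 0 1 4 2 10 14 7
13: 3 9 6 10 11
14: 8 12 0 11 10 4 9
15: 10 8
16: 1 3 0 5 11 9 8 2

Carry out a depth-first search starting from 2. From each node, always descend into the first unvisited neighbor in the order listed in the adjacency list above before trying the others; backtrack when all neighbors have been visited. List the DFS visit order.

2, 0, 4, 1, 16, 3, 10, 8, 14, 12, 7, 9, 13, 6, 11, 15, 5

Visit 2
2 → 0
0 → 4
4 → 1
1 → 16
16 → 3
3 → 10
10 → 8
8 → 14
14 → 12
12 → 7
7 → 9
9 → 13
13 → 6
13 → 11
8 → 15
16 → 5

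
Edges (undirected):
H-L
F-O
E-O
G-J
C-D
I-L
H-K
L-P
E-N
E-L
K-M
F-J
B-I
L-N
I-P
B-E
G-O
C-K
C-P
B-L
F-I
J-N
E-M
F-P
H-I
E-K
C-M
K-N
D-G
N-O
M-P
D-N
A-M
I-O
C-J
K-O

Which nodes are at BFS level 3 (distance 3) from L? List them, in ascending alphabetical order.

Level 0: L
Level 1: B, E, H, I, N, P
Level 2: C, D, F, J, K, M, O
Level 3: A, G

A, G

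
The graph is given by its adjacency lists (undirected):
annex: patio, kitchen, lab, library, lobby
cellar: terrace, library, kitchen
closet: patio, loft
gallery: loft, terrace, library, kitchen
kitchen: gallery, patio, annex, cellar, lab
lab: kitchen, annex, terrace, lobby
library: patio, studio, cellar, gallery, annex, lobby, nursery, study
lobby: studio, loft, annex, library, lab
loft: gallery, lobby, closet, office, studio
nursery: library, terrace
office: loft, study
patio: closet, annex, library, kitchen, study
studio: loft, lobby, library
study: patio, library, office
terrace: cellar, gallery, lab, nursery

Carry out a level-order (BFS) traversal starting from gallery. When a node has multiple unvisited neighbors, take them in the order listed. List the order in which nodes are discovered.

gallery loft terrace library kitchen lobby closet office studio cellar lab nursery patio annex study

Visit gallery; enqueue loft, terrace, library, kitchen → queue [loft, terrace, library, kitchen]
Visit loft; enqueue lobby, closet, office, studio → queue [terrace, library, kitchen, lobby, closet, office, studio]
Visit terrace; enqueue cellar, lab, nursery → queue [library, kitchen, lobby, closet, office, studio, cellar, lab, nursery]
Visit library; enqueue patio, annex, study → queue [kitchen, lobby, closet, office, studio, cellar, lab, nursery, patio, annex, study]
Visit kitchen → queue [lobby, closet, office, studio, cellar, lab, nursery, patio, annex, study]
Visit lobby → queue [closet, office, studio, cellar, lab, nursery, patio, annex, study]
Visit closet → queue [office, studio, cellar, lab, nursery, patio, annex, study]
Visit office → queue [studio, cellar, lab, nursery, patio, annex, study]
Visit studio → queue [cellar, lab, nursery, patio, annex, study]
Visit cellar → queue [lab, nursery, patio, annex, study]
Visit lab → queue [nursery, patio, annex, study]
Visit nursery → queue [patio, annex, study]
Visit patio → queue [annex, study]
Visit annex → queue [study]
Visit study → queue []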